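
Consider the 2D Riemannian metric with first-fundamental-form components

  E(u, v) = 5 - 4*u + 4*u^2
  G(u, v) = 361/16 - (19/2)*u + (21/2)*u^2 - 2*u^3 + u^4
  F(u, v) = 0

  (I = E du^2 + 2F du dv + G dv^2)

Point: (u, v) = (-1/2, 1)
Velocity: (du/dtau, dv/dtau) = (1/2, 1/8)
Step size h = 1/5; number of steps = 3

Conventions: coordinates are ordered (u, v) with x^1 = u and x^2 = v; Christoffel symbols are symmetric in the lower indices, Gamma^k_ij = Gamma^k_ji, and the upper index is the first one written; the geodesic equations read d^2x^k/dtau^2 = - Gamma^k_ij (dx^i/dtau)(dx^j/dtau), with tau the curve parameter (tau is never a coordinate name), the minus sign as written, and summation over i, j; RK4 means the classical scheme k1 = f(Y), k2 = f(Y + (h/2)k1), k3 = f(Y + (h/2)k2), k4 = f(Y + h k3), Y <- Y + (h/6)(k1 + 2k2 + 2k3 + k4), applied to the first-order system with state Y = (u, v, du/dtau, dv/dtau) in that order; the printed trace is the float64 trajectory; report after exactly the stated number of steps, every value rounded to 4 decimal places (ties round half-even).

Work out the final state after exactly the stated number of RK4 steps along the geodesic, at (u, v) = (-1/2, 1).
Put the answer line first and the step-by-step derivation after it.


Answer: u = -0.1800, v = 1.0835, du/dtau = 0.5687, dv/dtau = 0.1536

f(Y) = (du/dtau, dv/dtau, -Gamma^u_ij Y'^i Y'^j, -Gamma^v_ij Y'^i Y'^j) with the Gammas evaluated at the stage position; h = 0.200000; intermediate values shown to 6 dp
step 0: u = -0.5000, v = 1.0000, du/dtau = 0.5000, dv/dtau = 0.1250
step 1:
  k1: at (u, v) = (-0.500000, 1.000000), (du/dtau, dv/dtau) = (0.500000, 0.125000); Gamma_uuu = -0.500000, Gamma_uuv = 0.000000, Gamma_uvv = 1.375000, Gamma_vuu = 0.000000, Gamma_vuv = -0.363636, Gamma_vvv = 0.000000; k1 = (0.500000, 0.125000, 0.103516, 0.045455)
  k2: at (u, v) = (-0.450000, 1.012500), (du/dtau, dv/dtau) = (0.510352, 0.129545); Gamma_uuu = -0.499343, Gamma_uuv = 0.000000, Gamma_uvv = 1.348850, Gamma_vuu = 0.000000, Gamma_vuv = -0.351689, Gamma_vvv = 0.000000; k2 = (0.510352, 0.129545, 0.107422, 0.046503)
  k3: at (u, v) = (-0.448965, 1.012955), (du/dtau, dv/dtau) = (0.510742, 0.129650); Gamma_uuu = -0.499315, Gamma_uuv = 0.000000, Gamma_uvv = 1.348283, Gamma_vuu = 0.000000, Gamma_vuv = -0.351434, Gamma_vvv = 0.000000; k3 = (0.510742, 0.129650, 0.107586, 0.046542)
  k4: at (u, v) = (-0.397852, 1.025930), (du/dtau, dv/dtau) = (0.521517, 0.134308); Gamma_uuu = -0.497111, Gamma_uuv = 0.000000, Gamma_uvv = 1.318871, Gamma_vuu = 0.000000, Gamma_vuv = -0.338420, Gamma_vvv = 0.000000; k4 = (0.521517, 0.134308, 0.111414, 0.047409)
  Y <- Y + (h/6)(k1 + 2k2 + 2k3 + k4): u = -0.3979, v = 1.0259, du/dtau = 0.5215, dv/dtau = 0.1343
step 2:
  k1: at (u, v) = (-0.397877, 1.025923), (du/dtau, dv/dtau) = (0.521498, 0.134298); Gamma_uuu = -0.497113, Gamma_uuv = 0.000000, Gamma_uvv = 1.318886, Gamma_vuu = 0.000000, Gamma_vuv = -0.338427, Gamma_vvv = 0.000000; k1 = (0.521498, 0.134298, 0.111407, 0.047404)
  k2: at (u, v) = (-0.345727, 1.039353), (du/dtau, dv/dtau) = (0.532639, 0.139039); Gamma_uuu = -0.493062, Gamma_uuv = 0.000000, Gamma_uvv = 1.285722, Gamma_vuu = 0.000000, Gamma_vuv = -0.324328, Gamma_vvv = 0.000000; k2 = (0.532639, 0.139039, 0.115028, 0.048038)
  k3: at (u, v) = (-0.344613, 1.039827), (du/dtau, dv/dtau) = (0.533001, 0.139102); Gamma_uuu = -0.492954, Gamma_uuv = 0.000000, Gamma_uvv = 1.284976, Gamma_vuu = 0.000000, Gamma_vuv = -0.324018, Gamma_vvv = 0.000000; k3 = (0.533001, 0.139102, 0.115180, 0.048046)
  k4: at (u, v) = (-0.291276, 1.053744), (du/dtau, dv/dtau) = (0.544534, 0.143908); Gamma_uuu = -0.486604, Gamma_uuv = 0.000000, Gamma_uvv = 1.247196, Gamma_vuu = 0.000000, Gamma_vuv = -0.308723, Gamma_vvv = 0.000000; k4 = (0.544534, 0.143908, 0.118458, 0.048385)
  Y <- Y + (h/6)(k1 + 2k2 + 2k3 + k4): u = -0.2913, v = 1.0537, du/dtau = 0.5445, dv/dtau = 0.1439
step 3:
  k1: at (u, v) = (-0.291299, 1.053740), (du/dtau, dv/dtau) = (0.544508, 0.143897); Gamma_uuu = -0.486608, Gamma_uuv = 0.000000, Gamma_uvv = 1.247213, Gamma_vuu = 0.000000, Gamma_vuv = -0.308730, Gamma_vvv = 0.000000; k1 = (0.544508, 0.143897, 0.118448, 0.048380)
  k2: at (u, v) = (-0.236849, 1.068129), (du/dtau, dv/dtau) = (0.556352, 0.148735); Gamma_uuu = -0.477560, Gamma_uuv = 0.000000, Gamma_uvv = 1.204154, Gamma_vuu = 0.000000, Gamma_vuv = -0.292229, Gamma_vvv = 0.000000; k2 = (0.556352, 0.148735, 0.121180, 0.048363)
  k3: at (u, v) = (-0.235664, 1.068613), (du/dtau, dv/dtau) = (0.556626, 0.148733); Gamma_uuu = -0.477332, Gamma_uuv = 0.000000, Gamma_uvv = 1.203162, Gamma_vuu = 0.000000, Gamma_vuv = -0.291861, Gamma_vvv = 0.000000; k3 = (0.556626, 0.148733, 0.121277, 0.048326)
  k4: at (u, v) = (-0.179974, 1.083486), (du/dtau, dv/dtau) = (0.568763, 0.153562); Gamma_uuu = -0.464983, Gamma_uuv = 0.000000, Gamma_uvv = 1.153707, Gamma_vuu = 0.000000, Gamma_vuv = -0.274053, Gamma_vvv = 0.000000; k4 = (0.568763, 0.153562, 0.123212, 0.047872)
  Y <- Y + (h/6)(k1 + 2k2 + 2k3 + k4): u = -0.1800, v = 1.0835, du/dtau = 0.5687, dv/dtau = 0.1536


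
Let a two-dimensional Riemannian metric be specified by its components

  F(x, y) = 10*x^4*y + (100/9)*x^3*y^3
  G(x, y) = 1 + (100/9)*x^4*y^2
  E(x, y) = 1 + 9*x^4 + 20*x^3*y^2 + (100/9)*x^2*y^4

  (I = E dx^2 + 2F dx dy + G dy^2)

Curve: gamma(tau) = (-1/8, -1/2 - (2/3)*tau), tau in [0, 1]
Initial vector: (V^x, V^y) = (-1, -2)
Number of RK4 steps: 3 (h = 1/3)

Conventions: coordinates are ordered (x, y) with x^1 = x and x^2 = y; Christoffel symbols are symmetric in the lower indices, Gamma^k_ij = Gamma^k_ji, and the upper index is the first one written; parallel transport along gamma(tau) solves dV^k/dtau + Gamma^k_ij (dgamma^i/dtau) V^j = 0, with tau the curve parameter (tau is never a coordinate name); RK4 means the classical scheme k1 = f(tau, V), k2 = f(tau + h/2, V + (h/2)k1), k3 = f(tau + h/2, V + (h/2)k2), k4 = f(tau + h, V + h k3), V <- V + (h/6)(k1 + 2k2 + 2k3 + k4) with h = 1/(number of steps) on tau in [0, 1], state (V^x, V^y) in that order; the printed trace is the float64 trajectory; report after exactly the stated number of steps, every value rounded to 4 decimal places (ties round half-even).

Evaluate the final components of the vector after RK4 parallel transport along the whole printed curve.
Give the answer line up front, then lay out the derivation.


Answer: V^x = -0.8739, V^y = -1.9793

gamma'(tau) = (0, -2/3); f(tau, V)^k = -Gamma^k_ij(gamma(tau)) gamma'^i(tau) V^j; h = 1/3; intermediate values shown to 6 dp
curve data and Christoffel symbols at the stage parameters:
  tau = 0.000000: gamma = (-0.125000, -0.500000), gamma' = (0.000000, -0.666667); Gamma_xxx = -0.004755, Gamma_xxy = -0.023777, Gamma_xyy = -0.002972, Gamma_yxx = -0.002162, Gamma_yxy = -0.010808, Gamma_yyy = -0.001351
  tau = 0.166667: gamma = (-0.125000, -0.611111), gamma' = (0.000000, -0.666667); Gamma_xxx = -0.053125, Gamma_xxy = -0.054671, Gamma_xyy = -0.005591, Gamma_yxx = -0.015551, Gamma_yxy = -0.016004, Gamma_yyy = -0.001637
  tau = 0.333333: gamma = (-0.125000, -0.722222), gamma' = (0.000000, -0.666667); Gamma_xxx = -0.163548, Gamma_xxy = -0.099558, Gamma_xyy = -0.008616, Gamma_yxx = -0.036090, Gamma_yxy = -0.021970, Gamma_yyy = -0.001901
  tau = 0.500000: gamma = (-0.125000, -0.833333), gamma' = (0.000000, -0.666667); Gamma_xxx = -0.357725, Gamma_xxy = -0.158754, Gamma_xyy = -0.011907, Gamma_yxx = -0.064032, Gamma_yxy = -0.028417, Gamma_yyy = -0.002131
  tau = 0.666667: gamma = (-0.125000, -0.944444), gamma' = (0.000000, -0.666667); Gamma_xxx = -0.651746, Gamma_xxy = -0.230720, Gamma_xyy = -0.015268, Gamma_yxx = -0.098710, Gamma_yxy = -0.034944, Gamma_yyy = -0.002312
  tau = 0.833333: gamma = (-0.125000, -1.055556), gamma' = (0.000000, -0.666667); Gamma_xxx = -1.050857, Gamma_xxy = -0.311865, Gamma_xyy = -0.018466, Gamma_yxx = -0.138420, Gamma_yxy = -0.041079, Gamma_yyy = -0.002432
  tau = 1.000000: gamma = (-0.125000, -1.166667), gamma' = (0.000000, -0.666667); Gamma_xxx = -1.546053, Gamma_xxy = -0.396908, Gamma_xyy = -0.021263, Gamma_yxx = -0.180573, Gamma_yxy = -0.046357, Gamma_yyy = -0.002483
step 0: V^x = -1.0000, V^y = -2.0000
step 1: k1 = (0.019814, 0.009007), k2 = (0.043777, 0.012815), k3 = (0.043629, 0.012771), k4 = (0.076870, 0.016963); V <- V + (h/6)(k1 + 2k2 + 2k3 + k4): V^x = -0.9849, V^y = -1.9957
step 2: k1 = (0.076834, 0.016955), k2 = (0.118703, 0.021248), k3 = (0.117959, 0.021114), k4 = (0.165688, 0.025094); V <- V + (h/6)(k1 + 2k2 + 2k3 + k4): V^x = -0.9451, V^y = -1.9887
step 3: k1 = (0.165618, 0.025084), k2 = (0.215197, 0.028346), k3 = (0.213472, 0.028119), k4 = (0.259320, 0.030288); V <- V + (h/6)(k1 + 2k2 + 2k3 + k4): V^x = -0.8739, V^y = -1.9793


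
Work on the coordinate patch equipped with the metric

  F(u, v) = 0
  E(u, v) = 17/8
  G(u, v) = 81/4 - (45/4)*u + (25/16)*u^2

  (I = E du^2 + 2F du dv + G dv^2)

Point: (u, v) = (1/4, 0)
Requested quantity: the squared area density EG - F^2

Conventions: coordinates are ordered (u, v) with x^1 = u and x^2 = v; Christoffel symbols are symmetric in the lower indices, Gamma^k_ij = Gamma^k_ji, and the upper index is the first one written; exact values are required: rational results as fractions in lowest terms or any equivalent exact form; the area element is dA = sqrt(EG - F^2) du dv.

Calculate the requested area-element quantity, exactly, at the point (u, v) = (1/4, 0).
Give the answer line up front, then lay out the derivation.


Answer: EG - F^2 = 76313/2048

E = 17/8, F = 0, G = 4489/256; EG - F^2 = 76313/2048


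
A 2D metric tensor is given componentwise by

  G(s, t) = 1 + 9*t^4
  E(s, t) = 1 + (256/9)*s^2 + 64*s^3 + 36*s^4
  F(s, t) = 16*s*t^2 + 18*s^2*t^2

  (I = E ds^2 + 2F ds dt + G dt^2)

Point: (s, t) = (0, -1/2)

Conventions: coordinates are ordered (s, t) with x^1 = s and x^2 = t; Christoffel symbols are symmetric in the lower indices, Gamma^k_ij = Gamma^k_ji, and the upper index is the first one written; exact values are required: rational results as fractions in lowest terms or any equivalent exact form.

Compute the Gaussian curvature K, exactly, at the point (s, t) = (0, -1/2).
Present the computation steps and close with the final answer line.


E = 1, F = 0, G = 25/16, EG - F^2 = 25/16 at the point
E_s = 0, E_t = 0, F_s = 4, F_t = 0, G_s = 0, G_t = -9/2
E_tt = 0, F_st = -16, G_ss = 0
Evaluate Brioschi's two determinant matrices M1, M2 and divide by (EG - F^2)^2.
M1 = [[-E_tt/2 + F_st - G_ss/2, E_s/2, F_s - E_t/2], [F_t - G_s/2, E, F], [G_t/2, F, G]] = [[-16, 0, 4], [0, 1, 0], [-9/4, 0, 25/16]]; det M1 = -16
M2 = [[0, E_t/2, G_s/2], [E_t/2, E, F], [G_s/2, F, G]] = [[0, 0, 0], [0, 1, 0], [0, 0, 25/16]]; det M2 = 0
det M1 - det M2 = -16; K = -16 / (25/16)^2 = -4096/625

Answer: K = -4096/625


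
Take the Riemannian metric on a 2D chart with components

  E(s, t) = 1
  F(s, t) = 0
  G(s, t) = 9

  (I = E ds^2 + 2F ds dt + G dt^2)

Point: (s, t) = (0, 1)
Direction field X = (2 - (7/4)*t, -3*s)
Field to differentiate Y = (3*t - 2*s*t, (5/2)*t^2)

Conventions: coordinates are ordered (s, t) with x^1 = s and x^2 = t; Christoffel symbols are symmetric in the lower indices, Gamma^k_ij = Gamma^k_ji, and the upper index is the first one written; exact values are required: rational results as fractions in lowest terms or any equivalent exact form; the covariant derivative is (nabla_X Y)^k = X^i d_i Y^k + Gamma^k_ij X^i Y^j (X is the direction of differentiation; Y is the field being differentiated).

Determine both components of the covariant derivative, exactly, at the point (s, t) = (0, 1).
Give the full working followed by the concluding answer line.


E = 1, F = 0, G = 9 at the point
E_s = 0, E_t = 0, F_s = 0, F_t = 0, G_s = 0, G_t = 0
EG - F^2 = 9;  g^inv = (1/9) * [[9, 0], [0, 1]]
first-kind symbols [ij,l] = (1/2)(d_i g_jl + d_j g_il - d_l g_ij): [ss,s] = E_s/2 = 0, [ss,t] = F_s - E_t/2 = 0, [st,s] = E_t/2 = 0, [st,t] = G_s/2 = 0, [tt,s] = F_t - G_s/2 = 0, [tt,t] = G_t/2 = 0
Gamma^s_ij = (G*[ij,s] - F*[ij,t])/(EG - F^2), Gamma^t_ij = (E*[ij,t] - F*[ij,s])/(EG - F^2)
Gamma_sss = 0, Gamma_sst = 0, Gamma_stt = 0, Gamma_tss = 0, Gamma_tst = 0, Gamma_ttt = 0
X = (1/4, 0), Y = (3, 5/2) at the point

Answer: (nabla_X Y)^s = -1/2, (nabla_X Y)^t = 0


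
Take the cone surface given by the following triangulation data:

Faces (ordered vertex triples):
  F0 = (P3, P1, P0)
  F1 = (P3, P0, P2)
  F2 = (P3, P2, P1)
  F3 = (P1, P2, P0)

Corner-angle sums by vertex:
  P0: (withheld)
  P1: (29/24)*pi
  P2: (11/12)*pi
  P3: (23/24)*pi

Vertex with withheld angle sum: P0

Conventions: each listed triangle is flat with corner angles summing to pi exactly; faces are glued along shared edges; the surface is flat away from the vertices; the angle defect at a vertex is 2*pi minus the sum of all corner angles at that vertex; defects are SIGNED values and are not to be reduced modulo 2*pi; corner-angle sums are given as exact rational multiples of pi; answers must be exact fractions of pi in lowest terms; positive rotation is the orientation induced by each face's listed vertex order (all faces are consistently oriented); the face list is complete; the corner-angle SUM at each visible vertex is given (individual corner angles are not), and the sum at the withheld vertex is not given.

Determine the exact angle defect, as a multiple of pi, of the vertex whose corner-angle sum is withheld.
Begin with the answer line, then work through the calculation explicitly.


Answer: defect(P0) = (13/12)*pi

V = 4, E = 6, F = 4; chi = V - E + F = 2
Gauss-Bonnet: total defect = 2*pi*chi = 4*pi; visible defects sum to (35/12)*pi


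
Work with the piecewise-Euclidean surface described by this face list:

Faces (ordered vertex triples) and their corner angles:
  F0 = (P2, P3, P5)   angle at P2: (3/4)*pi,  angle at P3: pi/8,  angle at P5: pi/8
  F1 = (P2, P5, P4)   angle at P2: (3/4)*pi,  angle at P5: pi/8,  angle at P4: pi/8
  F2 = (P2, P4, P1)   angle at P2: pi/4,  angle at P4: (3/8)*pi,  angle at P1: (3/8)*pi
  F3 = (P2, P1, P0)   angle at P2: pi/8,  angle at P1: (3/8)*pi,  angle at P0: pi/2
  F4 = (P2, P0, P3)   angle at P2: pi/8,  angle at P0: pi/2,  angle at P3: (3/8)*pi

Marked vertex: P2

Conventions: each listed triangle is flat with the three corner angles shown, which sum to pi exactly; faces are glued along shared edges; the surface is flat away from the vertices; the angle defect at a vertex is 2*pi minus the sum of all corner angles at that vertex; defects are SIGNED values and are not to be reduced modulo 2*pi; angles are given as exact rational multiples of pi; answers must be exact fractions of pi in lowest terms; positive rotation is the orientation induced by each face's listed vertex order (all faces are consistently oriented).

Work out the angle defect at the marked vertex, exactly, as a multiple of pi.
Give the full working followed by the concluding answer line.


Sum of corner angles at P2: 2*pi
defect = 2*pi - 2*pi

Answer: defect(P2) = 0


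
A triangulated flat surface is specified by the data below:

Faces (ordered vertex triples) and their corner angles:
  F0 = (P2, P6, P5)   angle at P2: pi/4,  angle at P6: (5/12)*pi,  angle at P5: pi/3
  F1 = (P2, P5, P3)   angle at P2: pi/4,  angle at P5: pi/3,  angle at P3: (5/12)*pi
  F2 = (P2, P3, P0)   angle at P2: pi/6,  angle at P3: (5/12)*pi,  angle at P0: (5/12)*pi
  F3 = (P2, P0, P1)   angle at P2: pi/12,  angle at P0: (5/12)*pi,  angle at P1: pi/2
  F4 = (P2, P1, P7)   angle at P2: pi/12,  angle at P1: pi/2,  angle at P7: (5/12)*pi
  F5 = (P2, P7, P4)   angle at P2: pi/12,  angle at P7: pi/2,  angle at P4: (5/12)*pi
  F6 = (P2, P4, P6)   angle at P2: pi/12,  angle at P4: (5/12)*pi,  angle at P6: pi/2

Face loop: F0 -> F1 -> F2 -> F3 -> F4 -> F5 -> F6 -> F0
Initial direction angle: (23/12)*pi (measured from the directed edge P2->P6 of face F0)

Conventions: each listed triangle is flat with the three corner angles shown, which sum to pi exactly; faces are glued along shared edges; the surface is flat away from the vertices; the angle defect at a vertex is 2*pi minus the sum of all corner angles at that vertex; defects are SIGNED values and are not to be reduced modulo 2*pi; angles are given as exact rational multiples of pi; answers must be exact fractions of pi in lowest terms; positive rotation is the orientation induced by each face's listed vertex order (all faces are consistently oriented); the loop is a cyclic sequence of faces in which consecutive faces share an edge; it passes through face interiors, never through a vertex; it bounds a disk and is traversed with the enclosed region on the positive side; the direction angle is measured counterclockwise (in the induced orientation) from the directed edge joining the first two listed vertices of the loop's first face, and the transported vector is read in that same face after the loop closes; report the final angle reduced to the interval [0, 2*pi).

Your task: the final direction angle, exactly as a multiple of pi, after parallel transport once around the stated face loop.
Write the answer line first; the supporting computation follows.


Answer: final direction angle = (11/12)*pi

enclosed vertex P2: corner angles sum to pi, defect = 2*pi - pi = pi
by Gauss-Bonnet the loop rotates the vector by the enclosed defect sum (positive orientation, mod 2*pi)
final angle = (23/12)*pi + pi = (11/12)*pi (mod 2*pi)


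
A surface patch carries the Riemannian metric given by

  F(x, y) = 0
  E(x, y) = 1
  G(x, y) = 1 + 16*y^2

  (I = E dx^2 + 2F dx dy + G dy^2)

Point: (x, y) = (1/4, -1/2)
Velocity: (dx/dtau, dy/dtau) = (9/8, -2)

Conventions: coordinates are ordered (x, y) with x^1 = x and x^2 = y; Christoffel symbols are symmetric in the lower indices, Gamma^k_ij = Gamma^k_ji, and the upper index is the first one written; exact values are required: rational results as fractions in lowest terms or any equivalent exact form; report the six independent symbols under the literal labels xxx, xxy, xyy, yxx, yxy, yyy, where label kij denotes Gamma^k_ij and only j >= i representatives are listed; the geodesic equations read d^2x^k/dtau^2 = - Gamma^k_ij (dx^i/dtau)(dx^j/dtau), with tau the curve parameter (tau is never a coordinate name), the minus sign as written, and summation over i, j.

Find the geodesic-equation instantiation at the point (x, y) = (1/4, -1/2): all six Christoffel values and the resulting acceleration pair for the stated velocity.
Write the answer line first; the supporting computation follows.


Answer: Gamma_xxx = 0, Gamma_xxy = 0, Gamma_xyy = 0, Gamma_yxx = 0, Gamma_yxy = 0, Gamma_yyy = -8/5; accelerations (d^2x/dtau^2, d^2y/dtau^2) = (0, 32/5)

E = 1, F = 0, G = 5 at the point
E_x = 0, E_y = 0, F_x = 0, F_y = 0, G_x = 0, G_y = -16
EG - F^2 = 5;  g^inv = (1/5) * [[5, 0], [0, 1]]
first-kind symbols [ij,l] = (1/2)(d_i g_jl + d_j g_il - d_l g_ij): [xx,x] = E_x/2 = 0, [xx,y] = F_x - E_y/2 = 0, [xy,x] = E_y/2 = 0, [xy,y] = G_x/2 = 0, [yy,x] = F_y - G_x/2 = 0, [yy,y] = G_y/2 = -8
Gamma^x_ij = (G*[ij,x] - F*[ij,y])/(EG - F^2), Gamma^y_ij = (E*[ij,y] - F*[ij,x])/(EG - F^2)
Gamma_xxx = 0, Gamma_xxy = 0, Gamma_xyy = 0, Gamma_yxx = 0, Gamma_yxy = 0, Gamma_yyy = -8/5
d^2x/dtau^2 = -(Gamma_xxx*(9/8)^2 + 2*Gamma_xxy*(9/8)*(-2) + Gamma_xyy*(-2)^2) = 0
d^2y/dtau^2 = -(Gamma_yxx*(9/8)^2 + 2*Gamma_yxy*(9/8)*(-2) + Gamma_yyy*(-2)^2) = 32/5


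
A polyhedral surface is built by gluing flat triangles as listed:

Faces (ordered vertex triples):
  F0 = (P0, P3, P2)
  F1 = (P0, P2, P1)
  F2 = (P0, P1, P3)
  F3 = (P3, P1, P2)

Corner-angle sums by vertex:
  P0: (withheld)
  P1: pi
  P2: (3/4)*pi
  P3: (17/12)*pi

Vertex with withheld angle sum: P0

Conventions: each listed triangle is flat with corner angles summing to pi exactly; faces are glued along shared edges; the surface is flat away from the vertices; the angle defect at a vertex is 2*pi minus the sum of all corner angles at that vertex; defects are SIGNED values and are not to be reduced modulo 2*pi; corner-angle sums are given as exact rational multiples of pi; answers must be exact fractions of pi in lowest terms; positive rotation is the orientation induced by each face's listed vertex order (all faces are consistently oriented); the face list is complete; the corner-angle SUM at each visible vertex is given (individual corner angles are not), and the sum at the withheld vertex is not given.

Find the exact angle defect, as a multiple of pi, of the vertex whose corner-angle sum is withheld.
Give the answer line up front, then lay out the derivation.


Answer: defect(P0) = (7/6)*pi

V = 4, E = 6, F = 4; chi = V - E + F = 2
Gauss-Bonnet: total defect = 2*pi*chi = 4*pi; visible defects sum to (17/6)*pi


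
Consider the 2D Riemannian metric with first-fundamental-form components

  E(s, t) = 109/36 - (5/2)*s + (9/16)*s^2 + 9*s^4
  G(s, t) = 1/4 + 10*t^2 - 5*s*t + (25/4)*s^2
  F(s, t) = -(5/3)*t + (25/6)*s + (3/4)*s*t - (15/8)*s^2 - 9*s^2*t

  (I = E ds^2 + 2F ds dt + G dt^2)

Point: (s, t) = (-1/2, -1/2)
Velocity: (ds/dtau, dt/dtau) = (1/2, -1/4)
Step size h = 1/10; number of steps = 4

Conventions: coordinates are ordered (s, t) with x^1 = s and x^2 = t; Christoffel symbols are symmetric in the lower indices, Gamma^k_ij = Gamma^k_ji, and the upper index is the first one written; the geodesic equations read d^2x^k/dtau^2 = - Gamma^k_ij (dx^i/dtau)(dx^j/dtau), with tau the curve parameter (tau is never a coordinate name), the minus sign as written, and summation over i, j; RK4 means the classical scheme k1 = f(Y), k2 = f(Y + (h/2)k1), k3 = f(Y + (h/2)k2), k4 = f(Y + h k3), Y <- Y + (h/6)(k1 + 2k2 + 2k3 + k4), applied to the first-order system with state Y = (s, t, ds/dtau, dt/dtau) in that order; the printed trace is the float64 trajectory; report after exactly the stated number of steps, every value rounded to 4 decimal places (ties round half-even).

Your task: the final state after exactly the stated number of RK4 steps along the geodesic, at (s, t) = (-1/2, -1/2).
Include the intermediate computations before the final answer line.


f(Y) = (ds/dtau, dt/dtau, -Gamma^s_ij Y'^i Y'^j, -Gamma^t_ij Y'^i Y'^j) with the Gammas evaluated at the stage position; h = 0.100000; intermediate values shown to 6 dp
step 0: s = -0.5000, t = -0.5000, ds/dtau = 0.5000, dt/dtau = -0.2500
step 1:
  k1: at (s, t) = (-0.500000, -0.500000), (ds/dtau, dt/dtau) = (0.500000, -0.250000); Gamma_sss = -0.736042, Gamma_sst = -0.050482, Gamma_stt = -0.591457, Gamma_tss = 0.283314, Gamma_tst = -0.618941, Gamma_ttt = -1.302948; k1 = (0.500000, -0.250000, 0.208356, -0.144130)
  k2: at (s, t) = (-0.475000, -0.512500), (ds/dtau, dt/dtau) = (0.510418, -0.257206); Gamma_sss = -0.696866, Gamma_sst = -0.037463, Gamma_stt = -0.583856, Gamma_tss = 0.311234, Gamma_tst = -0.553722, Gamma_ttt = -1.344544; k2 = (0.510418, -0.257206, 0.210341, -0.137524)
  k3: at (s, t) = (-0.474479, -0.512860), (ds/dtau, dt/dtau) = (0.510517, -0.256876); Gamma_sss = -0.696120, Gamma_sst = -0.037143, Gamma_stt = -0.583615, Gamma_tss = 0.311512, Gamma_tst = -0.552114, Gamma_ttt = -1.345248; k3 = (0.510517, -0.256876, 0.210196, -0.137230)
  k4: at (s, t) = (-0.448948, -0.525688), (ds/dtau, dt/dtau) = (0.521020, -0.263723); Gamma_sss = -0.658728, Gamma_sst = -0.025293, Gamma_stt = -0.574558, Gamma_tss = 0.338995, Gamma_tst = -0.484238, Gamma_ttt = -1.381574; k4 = (0.521020, -0.263723, 0.211829, -0.129009)
  Y <- Y + (h/6)(k1 + 2k2 + 2k3 + k4): s = -0.4490, t = -0.5257, ds/dtau = 0.5210, dt/dtau = -0.2637
step 2:
  k1: at (s, t) = (-0.448952, -0.525698), (ds/dtau, dt/dtau) = (0.521021, -0.263711); Gamma_sss = -0.658738, Gamma_sst = -0.025288, Gamma_stt = -0.574551, Gamma_tss = 0.338955, Gamma_tst = -0.484220, Gamma_ttt = -1.381555; k1 = (0.521021, -0.263711, 0.211830, -0.128998)
  k2: at (s, t) = (-0.422901, -0.538884), (ds/dtau, dt/dtau) = (0.531612, -0.270161); Gamma_sss = -0.623762, Gamma_sst = -0.014915, Gamma_stt = -0.564391, Gamma_tss = 0.365830, Gamma_tst = -0.414499, Gamma_ttt = -1.411896; k2 = (0.531612, -0.270161, 0.213191, -0.119399)
  k3: at (s, t) = (-0.422371, -0.539206), (ds/dtau, dt/dtau) = (0.531681, -0.269681); Gamma_sss = -0.623109, Gamma_sst = -0.014702, Gamma_stt = -0.564144, Gamma_tss = 0.366204, Gamma_tst = -0.412978, Gamma_ttt = -1.412366; k3 = (0.531681, -0.269681, 0.212956, -0.119231)
  k4: at (s, t) = (-0.395784, -0.552666), (ds/dtau, dt/dtau) = (0.542317, -0.275634); Gamma_sss = -0.591226, Gamma_sst = -0.006214, Gamma_stt = -0.553385, Gamma_tss = 0.392725, Gamma_tst = -0.342494, Gamma_ttt = -1.436051; k4 = (0.542317, -0.275634, 0.214069, -0.108793)
  Y <- Y + (h/6)(k1 + 2k2 + 2k3 + k4): s = -0.3958, t = -0.5527, ds/dtau = 0.5423, dt/dtau = -0.2756
step 3:
  k1: at (s, t) = (-0.395786, -0.552682), (ds/dtau, dt/dtau) = (0.542324, -0.275628); Gamma_sss = -0.591235, Gamma_sst = -0.006210, Gamma_stt = -0.553376, Gamma_tss = 0.392672, Gamma_tst = -0.342471, Gamma_ttt = -1.436023; k1 = (0.542324, -0.275628, 0.214076, -0.108780)
  k2: at (s, t) = (-0.368670, -0.566463), (ds/dtau, dt/dtau) = (0.553028, -0.281067); Gamma_sss = -0.563065, Gamma_sst = 0.000175, Gamma_stt = -0.542555, Gamma_tss = 0.418725, Gamma_tst = -0.272060, Gamma_ttt = -1.452619; k2 = (0.553028, -0.281067, 0.215123, -0.097885)
  k3: at (s, t) = (-0.368135, -0.566735), (ds/dtau, dt/dtau) = (0.553080, -0.280523); Gamma_sss = -0.562556, Gamma_sst = 0.000277, Gamma_stt = -0.542348, Gamma_tss = 0.419232, Gamma_tst = -0.270692, Gamma_ttt = -1.452871; k3 = (0.553080, -0.280523, 0.214849, -0.097908)
  k4: at (s, t) = (-0.340478, -0.580734), (ds/dtau, dt/dtau) = (0.563809, -0.285419); Gamma_sss = -0.538801, Gamma_sst = 0.004265, Gamma_stt = -0.532177, Gamma_tss = 0.445205, Gamma_tst = -0.201440, Gamma_ttt = -1.462100; k4 = (0.563809, -0.285419, 0.216000, -0.087246)
  Y <- Y + (h/6)(k1 + 2k2 + 2k3 + k4): s = -0.3405, t = -0.5808, ds/dtau = 0.5638, dt/dtau = -0.2854
step 4:
  k1: at (s, t) = (-0.340481, -0.580752), (ds/dtau, dt/dtau) = (0.563825, -0.285422); Gamma_sss = -0.538808, Gamma_sst = 0.004267, Gamma_stt = -0.532170, Gamma_tss = 0.445148, Gamma_tst = -0.201420, Gamma_ttt = -1.462065; k1 = (0.563825, -0.285422, 0.216013, -0.087232)
  k2: at (s, t) = (-0.312289, -0.595023), (ds/dtau, dt/dtau) = (0.574625, -0.289783); Gamma_sss = -0.520034, Gamma_sst = 0.005745, Gamma_stt = -0.523320, Gamma_tss = 0.470982, Gamma_tst = -0.134033, Gamma_ttt = -1.463839; k2 = (0.574625, -0.289783, 0.217571, -0.077228)
  k3: at (s, t) = (-0.311749, -0.595242), (ds/dtau, dt/dtau) = (0.574703, -0.289283); Gamma_sss = -0.519718, Gamma_sst = 0.005746, Gamma_stt = -0.523187, Gamma_tss = 0.471627, Gamma_tst = -0.132838, Gamma_ttt = -1.463905; k3 = (0.574703, -0.289283, 0.217348, -0.077433)
  k4: at (s, t) = (-0.283010, -0.609681), (ds/dtau, dt/dtau) = (0.585559, -0.293165); Gamma_sss = -0.506621, Gamma_sst = 0.004541, Gamma_stt = -0.516493, Gamma_tss = 0.497753, Gamma_tst = -0.068176, Gamma_ttt = -1.458332; k4 = (0.585559, -0.293165, 0.219660, -0.068739)
  Y <- Y + (h/6)(k1 + 2k2 + 2k3 + k4): s = -0.2830, t = -0.6097, ds/dtau = 0.5856, dt/dtau = -0.2932

Answer: s = -0.2830, t = -0.6097, ds/dtau = 0.5856, dt/dtau = -0.2932


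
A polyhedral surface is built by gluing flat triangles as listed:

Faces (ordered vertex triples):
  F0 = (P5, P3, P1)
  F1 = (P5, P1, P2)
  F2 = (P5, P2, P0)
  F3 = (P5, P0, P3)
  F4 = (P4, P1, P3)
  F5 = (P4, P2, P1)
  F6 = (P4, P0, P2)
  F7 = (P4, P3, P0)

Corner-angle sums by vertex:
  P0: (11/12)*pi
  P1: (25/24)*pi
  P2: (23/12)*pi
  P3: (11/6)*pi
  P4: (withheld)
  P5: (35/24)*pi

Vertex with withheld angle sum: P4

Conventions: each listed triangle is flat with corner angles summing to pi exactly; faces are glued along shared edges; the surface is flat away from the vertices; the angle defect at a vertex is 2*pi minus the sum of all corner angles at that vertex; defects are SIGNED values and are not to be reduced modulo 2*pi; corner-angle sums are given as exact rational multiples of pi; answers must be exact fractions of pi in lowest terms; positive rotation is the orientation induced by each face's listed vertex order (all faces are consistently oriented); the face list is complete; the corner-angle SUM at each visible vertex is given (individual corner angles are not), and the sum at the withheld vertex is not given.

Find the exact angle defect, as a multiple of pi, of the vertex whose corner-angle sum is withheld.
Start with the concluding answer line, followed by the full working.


Answer: defect(P4) = (7/6)*pi

V = 6, E = 12, F = 8; chi = V - E + F = 2
Gauss-Bonnet: total defect = 2*pi*chi = 4*pi; visible defects sum to (17/6)*pi


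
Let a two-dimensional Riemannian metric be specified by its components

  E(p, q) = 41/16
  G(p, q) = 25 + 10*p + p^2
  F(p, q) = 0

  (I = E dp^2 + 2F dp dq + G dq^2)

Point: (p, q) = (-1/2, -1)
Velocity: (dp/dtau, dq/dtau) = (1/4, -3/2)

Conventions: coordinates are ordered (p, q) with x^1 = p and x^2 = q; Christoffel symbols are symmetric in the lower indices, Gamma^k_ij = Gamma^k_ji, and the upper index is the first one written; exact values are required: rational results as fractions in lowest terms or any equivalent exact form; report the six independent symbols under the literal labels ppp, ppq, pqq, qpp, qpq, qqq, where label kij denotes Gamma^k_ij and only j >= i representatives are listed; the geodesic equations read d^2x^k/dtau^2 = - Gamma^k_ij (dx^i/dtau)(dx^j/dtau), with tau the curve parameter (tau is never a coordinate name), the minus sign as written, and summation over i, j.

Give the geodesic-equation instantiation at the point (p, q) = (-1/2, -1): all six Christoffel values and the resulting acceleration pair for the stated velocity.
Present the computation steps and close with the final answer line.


E = 41/16, F = 0, G = 81/4 at the point
E_p = 0, E_q = 0, F_p = 0, F_q = 0, G_p = 9, G_q = 0
EG - F^2 = 3321/64;  g^inv = (64/3321) * [[81/4, 0], [0, 41/16]]
first-kind symbols [ij,l] = (1/2)(d_i g_jl + d_j g_il - d_l g_ij): [pp,p] = E_p/2 = 0, [pp,q] = F_p - E_q/2 = 0, [pq,p] = E_q/2 = 0, [pq,q] = G_p/2 = 9/2, [qq,p] = F_q - G_p/2 = -9/2, [qq,q] = G_q/2 = 0
Gamma^p_ij = (G*[ij,p] - F*[ij,q])/(EG - F^2), Gamma^q_ij = (E*[ij,q] - F*[ij,p])/(EG - F^2)
Gamma_ppp = 0, Gamma_ppq = 0, Gamma_pqq = -72/41, Gamma_qpp = 0, Gamma_qpq = 2/9, Gamma_qqq = 0
d^2p/dtau^2 = -(Gamma_ppp*(1/4)^2 + 2*Gamma_ppq*(1/4)*(-3/2) + Gamma_pqq*(-3/2)^2) = 162/41
d^2q/dtau^2 = -(Gamma_qpp*(1/4)^2 + 2*Gamma_qpq*(1/4)*(-3/2) + Gamma_qqq*(-3/2)^2) = 1/6

Answer: Gamma_ppp = 0, Gamma_ppq = 0, Gamma_pqq = -72/41, Gamma_qpp = 0, Gamma_qpq = 2/9, Gamma_qqq = 0; accelerations (d^2p/dtau^2, d^2q/dtau^2) = (162/41, 1/6)


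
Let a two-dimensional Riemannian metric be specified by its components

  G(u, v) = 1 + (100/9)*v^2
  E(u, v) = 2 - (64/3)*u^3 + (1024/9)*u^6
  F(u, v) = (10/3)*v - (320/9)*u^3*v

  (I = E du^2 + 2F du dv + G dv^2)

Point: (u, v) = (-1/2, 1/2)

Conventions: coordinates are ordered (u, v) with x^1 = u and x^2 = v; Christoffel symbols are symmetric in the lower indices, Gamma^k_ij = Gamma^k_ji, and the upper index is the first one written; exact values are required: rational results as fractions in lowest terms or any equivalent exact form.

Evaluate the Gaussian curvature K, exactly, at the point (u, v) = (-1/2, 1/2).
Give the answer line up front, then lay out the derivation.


Answer: K = -2160/6889

E = 58/9, F = 35/9, G = 34/9, EG - F^2 = 83/9 at the point
E_u = -112/3, E_v = 0, F_u = -40/3, F_v = 70/9, G_u = 0, G_v = 100/9
E_vv = 0, F_uv = -80/3, G_uu = 0
By Brioschi, K is (det M1 - det M2) divided by (EG - F^2) squared.
M1 = [[-E_vv/2 + F_uv - G_uu/2, E_u/2, F_u - E_v/2], [F_v - G_u/2, E, F], [G_v/2, F, G]] = [[-80/3, -56/3, -40/3], [70/9, 58/9, 35/9], [50/9, 35/9, 34/9]]; det M1 = -80/3
M2 = [[0, E_v/2, G_u/2], [E_v/2, E, F], [G_u/2, F, G]] = [[0, 0, 0], [0, 58/9, 35/9], [0, 35/9, 34/9]]; det M2 = 0
det M1 - det M2 = -80/3; K = -80/3 / (83/9)^2 = -2160/6889


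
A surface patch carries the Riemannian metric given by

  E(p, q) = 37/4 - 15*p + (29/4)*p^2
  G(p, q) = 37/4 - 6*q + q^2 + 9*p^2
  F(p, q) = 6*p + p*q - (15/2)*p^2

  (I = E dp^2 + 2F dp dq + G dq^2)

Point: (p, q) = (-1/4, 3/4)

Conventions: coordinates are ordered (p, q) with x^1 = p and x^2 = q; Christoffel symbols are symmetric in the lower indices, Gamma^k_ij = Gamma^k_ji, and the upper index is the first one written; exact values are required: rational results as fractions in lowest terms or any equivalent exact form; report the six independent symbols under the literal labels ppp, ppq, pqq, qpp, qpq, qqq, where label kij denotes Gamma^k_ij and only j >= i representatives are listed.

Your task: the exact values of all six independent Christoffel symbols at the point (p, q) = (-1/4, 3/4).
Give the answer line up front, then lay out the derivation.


Answer: Gamma_ppp = -32840/76173, Gamma_ppq = -1656/25391, Gamma_pqq = 7064/76173, Gamma_qpp = 41362/25391, Gamma_qpq = -10332/25391, Gamma_qqq = -8860/25391

E = 861/64, F = -69/32, G = 47/8 at the point
E_p = -149/8, E_q = 0, F_p = 21/2, F_q = -1/4, G_p = -9/2, G_q = -9/2
EG - F^2 = 76173/1024;  g^inv = (1024/76173) * [[47/8, 69/32], [69/32, 861/64]]
first-kind symbols [ij,l] = (1/2)(d_i g_jl + d_j g_il - d_l g_ij): [pp,p] = E_p/2 = -149/16, [pp,q] = F_p - E_q/2 = 21/2, [pq,p] = E_q/2 = 0, [pq,q] = G_p/2 = -9/4, [qq,p] = F_q - G_p/2 = 2, [qq,q] = G_q/2 = -9/4
Gamma^p_ij = (G*[ij,p] - F*[ij,q])/(EG - F^2), Gamma^q_ij = (E*[ij,q] - F*[ij,p])/(EG - F^2)


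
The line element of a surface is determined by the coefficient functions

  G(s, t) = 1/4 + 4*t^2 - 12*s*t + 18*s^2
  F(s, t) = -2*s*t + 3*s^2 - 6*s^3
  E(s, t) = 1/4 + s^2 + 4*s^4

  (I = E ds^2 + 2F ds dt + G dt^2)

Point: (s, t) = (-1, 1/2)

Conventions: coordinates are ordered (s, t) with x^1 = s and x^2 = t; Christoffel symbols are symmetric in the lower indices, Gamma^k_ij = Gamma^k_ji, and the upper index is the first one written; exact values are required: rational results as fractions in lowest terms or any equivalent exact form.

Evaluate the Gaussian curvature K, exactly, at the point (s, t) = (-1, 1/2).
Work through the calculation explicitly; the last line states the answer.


E = 21/4, F = 10, G = 101/4, EG - F^2 = 521/16 at the point
E_s = -18, E_t = 0, F_s = -25, F_t = 2, G_s = -42, G_t = 16
E_tt = 0, F_st = -2, G_ss = 36
Brioschi: K = (det M1 - det M2) / (EG - F^2)^2 with the standard first/second-derivative matrices M1, M2.
M1 = [[-E_tt/2 + F_st - G_ss/2, E_s/2, F_s - E_t/2], [F_t - G_s/2, E, F], [G_t/2, F, G]] = [[-20, -9, -25], [23, 21/4, 10], [8, 10, 101/4]]; det M1 = -1689/2
M2 = [[0, E_t/2, G_s/2], [E_t/2, E, F], [G_s/2, F, G]] = [[0, 0, -21], [0, 21/4, 10], [-21, 10, 101/4]]; det M2 = -9261/4
det M1 - det M2 = 5883/4; K = 5883/4 / (521/16)^2 = 376512/271441

Answer: K = 376512/271441


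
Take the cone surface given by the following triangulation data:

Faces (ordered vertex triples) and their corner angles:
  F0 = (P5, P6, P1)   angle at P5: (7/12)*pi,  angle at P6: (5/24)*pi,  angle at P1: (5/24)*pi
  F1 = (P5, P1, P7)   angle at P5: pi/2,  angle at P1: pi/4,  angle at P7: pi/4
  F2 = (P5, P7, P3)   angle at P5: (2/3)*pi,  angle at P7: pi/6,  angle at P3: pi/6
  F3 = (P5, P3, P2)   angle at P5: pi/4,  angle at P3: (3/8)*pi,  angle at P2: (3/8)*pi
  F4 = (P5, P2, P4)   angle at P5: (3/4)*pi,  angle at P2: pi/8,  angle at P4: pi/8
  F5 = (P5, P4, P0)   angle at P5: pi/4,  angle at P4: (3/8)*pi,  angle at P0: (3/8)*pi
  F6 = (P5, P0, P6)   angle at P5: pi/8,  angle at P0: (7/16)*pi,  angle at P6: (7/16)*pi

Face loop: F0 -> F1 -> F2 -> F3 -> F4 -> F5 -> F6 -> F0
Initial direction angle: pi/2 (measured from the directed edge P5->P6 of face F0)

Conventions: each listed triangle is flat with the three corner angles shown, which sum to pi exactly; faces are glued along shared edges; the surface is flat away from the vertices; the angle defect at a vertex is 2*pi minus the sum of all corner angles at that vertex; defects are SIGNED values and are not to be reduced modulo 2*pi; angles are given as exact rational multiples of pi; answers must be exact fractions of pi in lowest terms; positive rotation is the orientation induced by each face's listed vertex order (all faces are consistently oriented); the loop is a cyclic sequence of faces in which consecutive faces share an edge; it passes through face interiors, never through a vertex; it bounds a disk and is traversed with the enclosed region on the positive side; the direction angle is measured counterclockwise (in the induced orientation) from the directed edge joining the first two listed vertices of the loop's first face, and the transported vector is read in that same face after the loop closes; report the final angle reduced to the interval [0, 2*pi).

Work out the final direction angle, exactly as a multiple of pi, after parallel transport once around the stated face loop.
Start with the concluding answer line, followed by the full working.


Answer: final direction angle = (11/8)*pi

enclosed vertex P5: corner angles sum to (25/8)*pi, defect = 2*pi - (25/8)*pi = (-9/8)*pi
summing the enclosed defects onto the initial angle, mod 2*pi in the induced orientation:
final angle = pi/2 - (9/8)*pi = (11/8)*pi (mod 2*pi)


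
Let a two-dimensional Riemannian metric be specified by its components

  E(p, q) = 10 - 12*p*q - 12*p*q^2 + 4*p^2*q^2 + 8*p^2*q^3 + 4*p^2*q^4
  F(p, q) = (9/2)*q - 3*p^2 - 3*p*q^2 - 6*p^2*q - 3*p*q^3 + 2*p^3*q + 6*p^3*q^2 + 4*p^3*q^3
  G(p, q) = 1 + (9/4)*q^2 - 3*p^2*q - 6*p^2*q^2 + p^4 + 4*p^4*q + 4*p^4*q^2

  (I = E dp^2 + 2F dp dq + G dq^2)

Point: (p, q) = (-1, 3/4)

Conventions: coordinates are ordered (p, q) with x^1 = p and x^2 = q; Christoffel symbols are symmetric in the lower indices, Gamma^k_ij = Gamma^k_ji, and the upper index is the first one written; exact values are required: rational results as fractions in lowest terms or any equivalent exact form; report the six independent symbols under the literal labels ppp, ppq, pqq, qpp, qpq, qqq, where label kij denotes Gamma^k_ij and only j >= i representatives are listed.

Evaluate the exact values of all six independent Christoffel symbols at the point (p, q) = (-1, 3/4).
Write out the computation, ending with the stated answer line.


E = 2089/64, F = -495/64, G = 185/64 at the point
E_p = -945/32, E_q = 225/4, F_p = 2031/64, F_q = -155/16, G_p = -55/4, G_q = 11/8
EG - F^2 = 1105/32;  g^inv = (32/1105) * [[185/64, 495/64], [495/64, 2089/64]]
first-kind symbols [ij,l] = (1/2)(d_i g_jl + d_j g_il - d_l g_ij): [pp,p] = E_p/2 = -945/64, [pp,q] = F_p - E_q/2 = 231/64, [pq,p] = E_q/2 = 225/8, [pq,q] = G_p/2 = -55/8, [qq,p] = F_q - G_p/2 = -45/16, [qq,q] = G_q/2 = 11/16
Gamma^p_ij = (G*[ij,p] - F*[ij,q])/(EG - F^2), Gamma^q_ij = (E*[ij,q] - F*[ij,p])/(EG - F^2)

Answer: Gamma_ppp = -189/442, Gamma_ppq = 180/221, Gamma_pqq = -18/221, Gamma_qpp = 231/2210, Gamma_qpq = -44/221, Gamma_qqq = 22/1105


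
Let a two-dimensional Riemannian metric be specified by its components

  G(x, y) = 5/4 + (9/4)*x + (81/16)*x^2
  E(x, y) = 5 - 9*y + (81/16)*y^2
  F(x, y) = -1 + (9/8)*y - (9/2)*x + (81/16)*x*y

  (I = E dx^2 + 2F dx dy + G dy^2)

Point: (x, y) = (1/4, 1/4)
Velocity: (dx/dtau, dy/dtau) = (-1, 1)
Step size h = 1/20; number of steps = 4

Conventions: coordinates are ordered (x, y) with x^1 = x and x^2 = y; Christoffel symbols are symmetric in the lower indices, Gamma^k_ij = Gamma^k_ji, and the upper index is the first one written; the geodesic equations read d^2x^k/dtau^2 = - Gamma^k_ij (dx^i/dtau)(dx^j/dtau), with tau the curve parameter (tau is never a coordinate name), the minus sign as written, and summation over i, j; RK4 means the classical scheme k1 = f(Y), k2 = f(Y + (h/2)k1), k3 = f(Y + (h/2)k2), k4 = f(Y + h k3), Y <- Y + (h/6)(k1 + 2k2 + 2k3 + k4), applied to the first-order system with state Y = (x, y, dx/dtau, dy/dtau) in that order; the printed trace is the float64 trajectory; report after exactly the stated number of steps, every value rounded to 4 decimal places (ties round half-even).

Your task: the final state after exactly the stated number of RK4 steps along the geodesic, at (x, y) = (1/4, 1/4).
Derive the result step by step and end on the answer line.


f(Y) = (dx/dtau, dy/dtau, -Gamma^x_ij Y'^i Y'^j, -Gamma^y_ij Y'^i Y'^j) with the Gammas evaluated at the stage position; h = 0.050000; intermediate values shown to 6 dp
step 0: x = 0.2500, y = 0.2500, dx/dtau = -1.0000, dy/dtau = 1.0000
step 1:
  k1: at (x, y) = (0.250000, 0.250000), (dx/dtau, dy/dtau) = (-1.000000, 1.000000); Gamma_xxx = 0.000000, Gamma_xxy = -0.770950, Gamma_xyy = 0.000000, Gamma_yxx = 0.000000, Gamma_yxy = 0.569832, Gamma_yyy = 0.000000; k1 = (-1.000000, 1.000000, -1.541899, 1.139665)
  k2: at (x, y) = (0.225000, 0.275000), (dx/dtau, dy/dtau) = (-1.038547, 1.028492); Gamma_xxx = 0.000000, Gamma_xxy = -0.792730, Gamma_xyy = 0.000000, Gamma_yxx = 0.000000, Gamma_yxy = 0.577509, Gamma_yyy = 0.000000; k2 = (-1.038547, 1.028492, -1.693490, 1.233719)
  k3: at (x, y) = (0.224036, 0.275712), (dx/dtau, dy/dtau) = (-1.042337, 1.030843); Gamma_xxx = 0.000000, Gamma_xxy = -0.793589, Gamma_xyy = 0.000000, Gamma_yxx = 0.000000, Gamma_yxy = 0.577559, Gamma_yyy = 0.000000; k3 = (-1.042337, 1.030843, -1.705400, 1.241158)
  k4: at (x, y) = (0.197883, 0.301542), (dx/dtau, dy/dtau) = (-1.085270, 1.062058); Gamma_xxx = 0.000000, Gamma_xxy = -0.816899, Gamma_xyy = 0.000000, Gamma_yxx = 0.000000, Gamma_yxy = 0.584295, Gamma_yyy = 0.000000; k4 = (-1.085270, 1.062058, -1.883147, 1.346939)
  Y <- Y + (h/6)(k1 + 2k2 + 2k3 + k4): x = 0.1979, y = 0.3015, dx/dtau = -1.0852, dy/dtau = 1.0620
step 2:
  k1: at (x, y) = (0.197941, 0.301506), (dx/dtau, dy/dtau) = (-1.085190, 1.061970); Gamma_xxx = 0.000000, Gamma_xxy = -0.816845, Gamma_xyy = 0.000000, Gamma_yxx = 0.000000, Gamma_yxy = 0.584302, Gamma_yyy = 0.000000; k1 = (-1.085190, 1.061970, -1.882729, 1.346744)
  k2: at (x, y) = (0.170812, 0.328055), (dx/dtau, dy/dtau) = (-1.132258, 1.095638); Gamma_xxx = 0.000000, Gamma_xxy = -0.841409, Gamma_xyy = 0.000000, Gamma_yxx = 0.000000, Gamma_yxy = 0.589662, Gamma_yyy = 0.000000; k2 = (-1.132258, 1.095638, -2.087613, 1.463005)
  k3: at (x, y) = (0.169635, 0.328897), (dx/dtau, dy/dtau) = (-1.137381, 1.098545); Gamma_xxx = 0.000000, Gamma_xxy = -0.842506, Gamma_xyy = 0.000000, Gamma_yxx = 0.000000, Gamma_yxy = 0.589548, Gamma_yyy = 0.000000; k3 = (-1.137381, 1.098545, -2.105362, 1.473237)
  k4: at (x, y) = (0.141072, 0.356433), (dx/dtau, dy/dtau) = (-1.190458, 1.135632); Gamma_xxx = 0.000000, Gamma_xxy = -0.868574, Gamma_xyy = 0.000000, Gamma_yxx = 0.000000, Gamma_yxy = 0.592628, Gamma_yyy = 0.000000; k4 = (-1.190458, 1.135632, -2.348488, 1.602374)
  Y <- Y + (h/6)(k1 + 2k2 + 2k3 + k4): x = 0.1412, y = 0.3564, dx/dtau = -1.1903, dy/dtau = 1.1355
step 3:
  k1: at (x, y) = (0.141150, 0.356389), (dx/dtau, dy/dtau) = (-1.190333, 1.135483); Gamma_xxx = 0.000000, Gamma_xxy = -0.868499, Gamma_xyy = 0.000000, Gamma_yxx = 0.000000, Gamma_yxy = 0.592655, Gamma_yyy = 0.000000; k1 = (-1.190333, 1.135483, -2.347732, 1.602069)
  k2: at (x, y) = (0.111392, 0.384776), (dx/dtau, dy/dtau) = (-1.249027, 1.175535); Gamma_xxx = 0.000000, Gamma_xxy = -0.895470, Gamma_xyy = 0.000000, Gamma_yxx = 0.000000, Gamma_yxy = 0.592608, Gamma_yyy = 0.000000; k2 = (-1.249027, 1.175535, -2.629590, 1.740223)
  k3: at (x, y) = (0.109925, 0.385777), (dx/dtau, dy/dtau) = (-1.256073, 1.178989); Gamma_xxx = 0.000000, Gamma_xxy = -0.896854, Gamma_xyy = 0.000000, Gamma_yxx = 0.000000, Gamma_yxy = 0.592090, Gamma_yyy = 0.000000; k3 = (-1.256073, 1.178989, -2.656295, 1.753647)
  k4: at (x, y) = (0.078347, 0.415339), (dx/dtau, dy/dtau) = (-1.323148, 1.223165); Gamma_xxx = 0.000000, Gamma_xxy = -0.924682, Gamma_xyy = 0.000000, Gamma_yxx = 0.000000, Gamma_yxy = 0.586908, Gamma_yyy = 0.000000; k4 = (-1.323148, 1.223165, -2.993064, 1.899738)
  Y <- Y + (h/6)(k1 + 2k2 + 2k3 + k4): x = 0.0785, y = 0.4153, dx/dtau = -1.3229, dy/dtau = 1.2229
step 4:
  k1: at (x, y) = (0.078453, 0.415287), (dx/dtau, dy/dtau) = (-1.322938, 1.222896); Gamma_xxx = 0.000000, Gamma_xxy = -0.924579, Gamma_xyy = 0.000000, Gamma_yxx = 0.000000, Gamma_yxy = 0.586986, Gamma_yyy = 0.000000; k1 = (-1.322938, 1.222896, -2.991597, 1.899270)
  k2: at (x, y) = (0.045379, 0.445859), (dx/dtau, dy/dtau) = (-1.397728, 1.270378); Gamma_xxx = 0.000000, Gamma_xxy = -0.951899, Gamma_xyy = 0.000000, Gamma_yxx = 0.000000, Gamma_yxy = 0.574972, Gamma_yyy = 0.000000; k2 = (-1.397728, 1.270378, -3.380464, 2.041889)
  k3: at (x, y) = (0.043510, 0.447046), (dx/dtau, dy/dtau) = (-1.407450, 1.273943); Gamma_xxx = 0.000000, Gamma_xxy = -0.953543, Gamma_xyy = 0.000000, Gamma_yxx = 0.000000, Gamma_yxy = 0.573478, Gamma_yyy = 0.000000; k3 = (-1.407450, 1.273943, -3.419427, 2.056503)
  k4: at (x, y) = (0.008080, 0.478984), (dx/dtau, dy/dtau) = (-1.493909, 1.325721); Gamma_xxx = 0.000000, Gamma_xxy = -0.979246, Gamma_xyy = 0.000000, Gamma_yxx = 0.000000, Gamma_yxy = 0.550184, Gamma_yyy = 0.000000; k4 = (-1.493909, 1.325721, -3.878809, 2.179285)
  Y <- Y + (h/6)(k1 + 2k2 + 2k3 + k4): x = 0.0082, y = 0.4789, dx/dtau = -1.4935, dy/dtau = 1.3252

Answer: x = 0.0082, y = 0.4789, dx/dtau = -1.4935, dy/dtau = 1.3252
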